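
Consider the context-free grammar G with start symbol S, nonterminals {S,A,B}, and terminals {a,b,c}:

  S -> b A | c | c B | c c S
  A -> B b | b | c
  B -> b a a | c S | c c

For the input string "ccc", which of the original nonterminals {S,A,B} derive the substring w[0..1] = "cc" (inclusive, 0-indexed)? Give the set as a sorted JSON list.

Convert to CNF:
  S -> T0 A | T2 B | T2 X4 | c
  A -> B T0 | b | c
  B -> T0 X3 | T2 S | T2 T2
  T0 -> b
  T1 -> a
  T2 -> c
  X3 -> T1 T1
  X4 -> T2 S

CYK table (by increasing span), restricted to cells inside w[0..1]:
  cell(0,0) c: {A,S,T2}  orig:{A,S}
  cell(1,1) c: {A,S,T2}  orig:{A,S}
  cell(0,1) cc: {B,X4}  orig:{B}

Original NTs in T[0,1] deriving "cc": ["B"]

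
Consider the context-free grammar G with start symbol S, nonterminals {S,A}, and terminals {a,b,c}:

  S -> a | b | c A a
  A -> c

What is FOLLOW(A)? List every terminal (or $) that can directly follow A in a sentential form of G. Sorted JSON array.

FIRST iteration:
pass 1:
  A via A→c: +{c}
  S via S→a: +{a}
  S via S→b: +{b}
  S via S→c A a: +{c}
  S: {a,b,c}  A: {c}
pass 2: (stable)
  S: {a,b,c}  A: {c}

Compute FOLLOW by fixpoint:
initialize: $ ∈ FOLLOW(S)
[1]
  S→c A a: FOLLOW(A) ⊇ FIRST(a) = {a}; new: +{a}
  FOLLOW(S)={$}  FOLLOW(A)={a}
[2] (stable)
  FOLLOW(S)={$}  FOLLOW(A)={a}

FOLLOW(A) = ["a"]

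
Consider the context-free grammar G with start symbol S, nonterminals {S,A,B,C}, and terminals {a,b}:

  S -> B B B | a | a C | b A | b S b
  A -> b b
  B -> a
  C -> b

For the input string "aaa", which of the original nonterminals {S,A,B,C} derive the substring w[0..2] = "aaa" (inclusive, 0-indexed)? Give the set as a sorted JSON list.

Convert to CNF:
  S -> B X2 | T0 A | T0 X3 | T1 C | a
  A -> T0 T0
  B -> a
  C -> b
  T0 -> b
  T1 -> a
  X2 -> B B
  X3 -> S T0

CYK fill — only the sub-triangle for w[0..2]:
  T[0,0] 'a' = {B,S,T1}  orig:{B,S}
  T[1,1] 'a' = {B,S,T1}  orig:{B,S}
  T[2,2] 'a' = {B,S,T1}  orig:{B,S}
  T[0,1] 'aa' = {X2}  orig:{}
  T[1,2] 'aa' = {X2}  orig:{}
  T[0,2] 'aaa' = {S}

Original NTs in T[0,2] deriving "aaa": ["S"]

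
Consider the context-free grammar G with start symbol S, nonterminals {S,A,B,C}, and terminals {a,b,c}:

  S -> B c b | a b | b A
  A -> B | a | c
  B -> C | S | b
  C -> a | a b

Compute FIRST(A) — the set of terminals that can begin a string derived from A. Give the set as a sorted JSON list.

FIRST iteration:
[1]
  A via A→a: +{a}
  A via A→c: +{c}
  B via B→b: +{b}
  C via C→a: +{a}
  S via S→B c b: +{b}
  S via S→a b: +{a}
  FIRST(S)={a,b}  FIRST(A)={a,c}  FIRST(B)={b}  FIRST(C)={a}
[2]
  A via A→B: +{b}
  B via B→C: +{a}
  FIRST(S)={a,b}  FIRST(A)={a,b,c}  FIRST(B)={a,b}  FIRST(C)={a}
[3] (stable)
  FIRST(S)={a,b}  FIRST(A)={a,b,c}  FIRST(B)={a,b}  FIRST(C)={a}

FIRST(A) = ["a", "b", "c"]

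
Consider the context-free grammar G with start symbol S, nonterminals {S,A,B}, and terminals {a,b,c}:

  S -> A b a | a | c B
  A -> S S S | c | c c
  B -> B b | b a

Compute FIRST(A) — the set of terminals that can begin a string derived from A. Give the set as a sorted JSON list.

FIRST iteration:
[1]
  A via A→c: +{c}
  B via B→b a: +{b}
  S via S→A b a: +{c}
  S via S→a: +{a}
  FIRST(S)={a,c}  FIRST(A)={c}  FIRST(B)={b}
[2]
  A via A→S S S: +{a}
  FIRST(S)={a,c}  FIRST(A)={a,c}  FIRST(B)={b}
[3] — fixpoint
  FIRST(S)={a,c}  FIRST(A)={a,c}  FIRST(B)={b}

FIRST(A) = ["a", "c"]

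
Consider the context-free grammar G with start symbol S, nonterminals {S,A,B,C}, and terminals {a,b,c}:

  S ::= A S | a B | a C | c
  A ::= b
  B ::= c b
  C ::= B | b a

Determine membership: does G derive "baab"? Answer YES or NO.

Convert to CNF:
  S -> A S | T2 B | T2 C | c
  A -> b
  B -> T0 T1
  C -> T0 T1 | T1 T2
  T0 -> c
  T1 -> b
  T2 -> a

CYK table (by increasing span):
  T[0,0] 'b' = {A,T1}  orig:{A}
  T[1,1] 'a' = {T2}  orig:{}
  T[2,2] 'a' = {T2}  orig:{}
  T[3,3] 'b' = {A,T1}  orig:{A}
  T[0,1] 'ba' = {C}
  T[1,2] 'aa' = ∅
  T[2,3] 'ab' = ∅
  T[0,2] 'baa' = ∅
  T[1,3] 'aab' = ∅
  T[0,3] 'baab' = ∅

S ∉ T[0,3] ⇒ NO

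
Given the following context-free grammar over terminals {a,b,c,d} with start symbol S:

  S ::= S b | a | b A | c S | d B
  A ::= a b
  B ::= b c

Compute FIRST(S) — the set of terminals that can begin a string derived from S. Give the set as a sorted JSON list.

Compute FIRST by fixpoint:
round 1:
  A via A→a b: +{a}
  B via B→b c: +{b}
  S via S→a: +{a}
  S via S→b A: +{b}
  S via S→c S: +{c}
  S via S→d B: +{d}
  FIRST(S)={a,b,c,d}  FIRST(A)={a}  FIRST(B)={b}
round 2: (no change)
  FIRST(S)={a,b,c,d}  FIRST(A)={a}  FIRST(B)={b}

FIRST(S) = ["a", "b", "c", "d"]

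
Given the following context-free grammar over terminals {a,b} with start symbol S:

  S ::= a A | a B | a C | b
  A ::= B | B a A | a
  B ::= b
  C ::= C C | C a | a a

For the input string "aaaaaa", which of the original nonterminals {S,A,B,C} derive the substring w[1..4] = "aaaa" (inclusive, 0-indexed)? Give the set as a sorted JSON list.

Convert to CNF:
  S -> T0 A | T0 B | T0 C | b
  A -> B X1 | a | b
  B -> b
  C -> C C | C T0 | T0 T0
  T0 -> a
  X1 -> T0 A

CYK fill, restricted to cells inside w[1..4]:
  [1..1]={A,T0}  "a"  orig:{A}
  [2..2]={A,T0}  "a"  orig:{A}
  [3..3]={A,T0}  "a"  orig:{A}
  [4..4]={A,T0}  "a"  orig:{A}
  [1..2]={C,S,X1}  "aa"  orig:{C,S}
  [2..3]={C,S,X1}  "aa"  orig:{C,S}
  [3..4]={C,S,X1}  "aa"  orig:{C,S}
  [1..3]={C,S}  "aaa"
  [2..4]={C,S}  "aaa"
  [1..4]={C,S}  "aaaa"

Original NTs in T[1,4] deriving "aaaa": ["C", "S"]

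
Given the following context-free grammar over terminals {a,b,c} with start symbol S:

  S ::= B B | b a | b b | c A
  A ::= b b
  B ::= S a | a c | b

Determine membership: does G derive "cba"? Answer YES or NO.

Convert to CNF:
  S -> B B | T0 T0 | T0 T1 | T2 A
  A -> T0 T0
  B -> S T1 | T1 T2 | b
  T0 -> b
  T1 -> a
  T2 -> c

Fill CYK table bottom-up:
  T[0,0] 'c' = {T2}  orig:{}
  T[1,1] 'b' = {B,T0}  orig:{B}
  T[2,2] 'a' = {T1}  orig:{}
  T[0,1] 'cb' = ∅
  T[1,2] 'ba' = {S}
  T[0,2] 'cba' = ∅

S ∉ T[0,2] ⇒ NO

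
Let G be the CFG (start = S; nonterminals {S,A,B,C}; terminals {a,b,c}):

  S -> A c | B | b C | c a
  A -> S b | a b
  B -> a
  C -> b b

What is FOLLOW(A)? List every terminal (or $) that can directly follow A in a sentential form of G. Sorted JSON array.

Compute FIRST by fixpoint:
[1]
  A via A→a b: +{a}
  B via B→a: +{a}
  C via C→b b: +{b}
  S via S→A c: +{a}
  S via S→b C: +{b}
  S via S→c a: +{c}
  S: {a,b,c}  A: {a}  B: {a}  C: {b}
[2]
  A via A→S b: +{b,c}
  S: {a,b,c}  A: {a,b,c}  B: {a}  C: {b}
[3] done
  S: {a,b,c}  A: {a,b,c}  B: {a}  C: {b}

Compute FOLLOW by fixpoint:
FOLLOW(S) := {$}
round 1:
  A→S b: FOLLOW(S) ⊇ FIRST(b) = {b}; new: +{b}
  S→A c: FOLLOW(A) ⊇ FIRST(c) = {c}; new: +{c}
  S→B: FOLLOW(B) ⊇ FOLLOW(S) ⊇ {$,b}; new: +{$,b}
  S→b C: FOLLOW(C) ⊇ FOLLOW(S) ⊇ {$,b}; new: +{$,b}
  FOLLOW[S]={$,b}  FOLLOW[A]={c}  FOLLOW[B]={$,b}  FOLLOW[C]={$,b}
round 2: (no change)
  FOLLOW[S]={$,b}  FOLLOW[A]={c}  FOLLOW[B]={$,b}  FOLLOW[C]={$,b}

FOLLOW(A) = ["c"]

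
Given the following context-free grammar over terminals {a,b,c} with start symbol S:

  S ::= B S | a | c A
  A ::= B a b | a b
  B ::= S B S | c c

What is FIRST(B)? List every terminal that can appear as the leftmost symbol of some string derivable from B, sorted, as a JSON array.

FIRST iteration:
pass 1:
  A via A→a b: +{a}
  B via B→c c: +{c}
  S via S→B S: +{c}
  S via S→a: +{a}
  FIRST(S)={a,c}  FIRST(A)={a}  FIRST(B)={c}
pass 2:
  A via A→B a b: +{c}
  B via B→S B S: +{a}
  FIRST(S)={a,c}  FIRST(A)={a,c}  FIRST(B)={a,c}
pass 3: (stable)
  FIRST(S)={a,c}  FIRST(A)={a,c}  FIRST(B)={a,c}

FIRST(B) = ["a", "c"]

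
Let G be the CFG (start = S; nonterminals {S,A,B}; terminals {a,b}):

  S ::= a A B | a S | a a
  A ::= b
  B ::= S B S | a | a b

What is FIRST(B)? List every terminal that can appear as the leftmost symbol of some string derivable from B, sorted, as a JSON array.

FIRST iteration:
pass 1:
  A via A→b: +{b}
  B via B→a: +{a}
  S via S→a A B: +{a}
  FIRST[S]={a}  FIRST[A]={b}  FIRST[B]={a}
pass 2: (stable)
  FIRST[S]={a}  FIRST[A]={b}  FIRST[B]={a}

FIRST(B) = ["a"]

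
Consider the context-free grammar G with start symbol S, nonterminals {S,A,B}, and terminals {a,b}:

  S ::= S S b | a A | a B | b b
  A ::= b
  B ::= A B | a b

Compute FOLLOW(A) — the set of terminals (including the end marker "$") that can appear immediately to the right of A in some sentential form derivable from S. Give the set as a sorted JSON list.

Compute FIRST by fixpoint:
round 1:
  A via A→b: +{b}
  B via B→A B: +{b}
  B via B→a b: +{a}
  S via S→a A: +{a}
  S via S→b b: +{b}
  FIRST[S]={a,b}  FIRST[A]={b}  FIRST[B]={a,b}
round 2: (no change)
  FIRST[S]={a,b}  FIRST[A]={b}  FIRST[B]={a,b}

FOLLOW sets:
seed FOLLOW(S) with $
pass 1:
  B→A B: FOLLOW(A) ⊇ FIRST(B) = {a,b}; new: +{a,b}
  S→S S b: FOLLOW(S) ⊇ FIRST(S) = {a,b}; new: +{a,b}
  S→a A: FOLLOW(A) ⊇ FOLLOW(S) ⊇ {$,a,b}; new: +{$}
  S→a B: FOLLOW(B) ⊇ FOLLOW(S) ⊇ {$,a,b}; new: +{$,a,b}
  FOLLOW[S]={$,a,b}  FOLLOW[A]={$,a,b}  FOLLOW[B]={$,a,b}
pass 2: (stable)
  FOLLOW[S]={$,a,b}  FOLLOW[A]={$,a,b}  FOLLOW[B]={$,a,b}

FOLLOW(A) = ["$", "a", "b"]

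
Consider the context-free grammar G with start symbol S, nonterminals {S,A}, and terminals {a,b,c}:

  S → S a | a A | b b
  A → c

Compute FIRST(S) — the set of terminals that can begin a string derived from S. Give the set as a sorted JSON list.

FIRST iteration:
iter 1:
  A via A→c: +{c}
  S via S→a A: +{a}
  S via S→b b: +{b}
  FIRST[S]={a,b}  FIRST[A]={c}
iter 2: — fixpoint
  FIRST[S]={a,b}  FIRST[A]={c}

FIRST(S) = ["a", "b"]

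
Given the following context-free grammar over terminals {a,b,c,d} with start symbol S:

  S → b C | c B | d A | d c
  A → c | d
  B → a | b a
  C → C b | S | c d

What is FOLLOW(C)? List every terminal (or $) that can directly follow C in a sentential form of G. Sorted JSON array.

FIRST sets, iterate to fixpoint:
[1]
  A via A→c: +{c}
  A via A→d: +{d}
  B via B→a: +{a}
  B via B→b a: +{b}
  C via C→c d: +{c}
  S via S→b C: +{b}
  S via S→c B: +{c}
  S via S→d A: +{d}
  S: {b,c,d}  A: {c,d}  B: {a,b}  C: {c}
[2]
  C via C→S: +{b,d}
  S: {b,c,d}  A: {c,d}  B: {a,b}  C: {b,c,d}
[3] — fixpoint
  S: {b,c,d}  A: {c,d}  B: {a,b}  C: {b,c,d}

FOLLOW iteration:
initialize: $ ∈ FOLLOW(S)
iter 1:
  C→C b: FOLLOW(C) ⊇ FIRST(b) = {b}; new: +{b}
  C→S: FOLLOW(S) ⊇ FOLLOW(C) ⊇ {b}; new: +{b}
  S→b C: FOLLOW(C) ⊇ FOLLOW(S) ⊇ {$,b}; new: +{$}
  S→c B: FOLLOW(B) ⊇ FOLLOW(S) ⊇ {$,b}; new: +{$,b}
  S→d A: FOLLOW(A) ⊇ FOLLOW(S) ⊇ {$,b}; new: +{$,b}
  S: {$,b}  A: {$,b}  B: {$,b}  C: {$,b}
iter 2: (stable)
  S: {$,b}  A: {$,b}  B: {$,b}  C: {$,b}

FOLLOW(C) = ["$", "b"]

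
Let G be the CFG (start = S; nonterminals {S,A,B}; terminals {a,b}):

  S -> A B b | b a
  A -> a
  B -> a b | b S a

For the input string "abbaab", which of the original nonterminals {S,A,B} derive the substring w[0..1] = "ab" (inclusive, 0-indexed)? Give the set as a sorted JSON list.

CNF form of G:
  S -> A X3 | T1 T0
  A -> a
  B -> T0 T1 | T1 X2
  T0 -> a
  T1 -> b
  X2 -> S T0
  X3 -> B T1

CYK fill — only the sub-triangle for w[0..1]:
  T[0,0] 'a' = {A,T0}  orig:{A}
  T[1,1] 'b' = {T1}  orig:{}
  T[0,1] 'ab' = {B}

Original NTs in T[0,1] deriving "ab": ["B"]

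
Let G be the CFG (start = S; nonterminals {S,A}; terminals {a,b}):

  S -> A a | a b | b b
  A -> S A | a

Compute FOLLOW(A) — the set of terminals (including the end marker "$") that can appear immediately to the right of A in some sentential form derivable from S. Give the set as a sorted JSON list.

FIRST iteration:
[1]
  A via A→a: +{a}
  S via S→A a: +{a}
  S via S→b b: +{b}
  S: {a,b}  A: {a}
[2]
  A via A→S A: +{b}
  S: {a,b}  A: {a,b}
[3] (no change)
  S: {a,b}  A: {a,b}

FOLLOW iteration:
FOLLOW(S) := {$}
[1]
  A→S A: FOLLOW(S) ⊇ FIRST(A) = {a,b}; new: +{a,b}
  S→A a: FOLLOW(A) ⊇ FIRST(a) = {a}; new: +{a}
  FOLLOW[S]={$,a,b}  FOLLOW[A]={a}
[2] (stable)
  FOLLOW[S]={$,a,b}  FOLLOW[A]={a}

FOLLOW(A) = ["a"]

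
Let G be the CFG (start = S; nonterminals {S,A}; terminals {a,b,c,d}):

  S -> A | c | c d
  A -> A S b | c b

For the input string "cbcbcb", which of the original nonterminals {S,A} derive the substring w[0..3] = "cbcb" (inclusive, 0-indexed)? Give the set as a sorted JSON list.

Convert to CNF:
  S -> A X4 | T1 T0 | T1 T2 | c
  A -> A X3 | T1 T0
  T0 -> b
  T1 -> c
  T2 -> d
  X3 -> S T0
  X4 -> S T0

Fill CYK table bottom-up — only the sub-triangle for w[0..3]:
  T[0,0] 'c' = {S,T1}  orig:{S}
  T[1,1] 'b' = {T0}  orig:{}
  T[2,2] 'c' = {S,T1}  orig:{S}
  T[3,3] 'b' = {T0}  orig:{}
  T[0,1] 'cb' = {A,S,X3,X4}  orig:{A,S}
  T[1,2] 'bc' = ∅
  T[2,3] 'cb' = {A,S,X3,X4}  orig:{A,S}
  T[0,2] 'cbc' = ∅
  T[1,3] 'bcb' = ∅
  T[0,3] 'cbcb' = {A,S}

Original NTs in T[0,3] deriving "cbcb": ["A", "S"]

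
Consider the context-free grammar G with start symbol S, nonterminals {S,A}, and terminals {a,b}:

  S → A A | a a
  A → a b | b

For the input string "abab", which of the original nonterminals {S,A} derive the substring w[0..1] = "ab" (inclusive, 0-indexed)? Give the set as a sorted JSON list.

Convert to CNF:
  S -> A A | T0 T0
  A -> T0 T1 | b
  T0 -> a
  T1 -> b

CYK table (by increasing span) — only the sub-triangle for w[0..1]:
  T[0,0] 'a' = {T0}  orig:{}
  T[1,1] 'b' = {A,T1}  orig:{A}
  T[0,1] 'ab' = {A}

Original NTs in T[0,1] deriving "ab": ["A"]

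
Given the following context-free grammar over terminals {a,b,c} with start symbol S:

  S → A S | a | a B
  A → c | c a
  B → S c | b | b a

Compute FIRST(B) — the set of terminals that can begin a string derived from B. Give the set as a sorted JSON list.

FIRST iteration:
[1]
  A via A→c: +{c}
  B via B→b: +{b}
  S via S→A S: +{c}
  S via S→a: +{a}
  S: {a,c}  A: {c}  B: {b}
[2]
  B via B→S c: +{a,c}
  S: {a,c}  A: {c}  B: {a,b,c}
[3] (no change)
  S: {a,c}  A: {c}  B: {a,b,c}

FIRST(B) = ["a", "b", "c"]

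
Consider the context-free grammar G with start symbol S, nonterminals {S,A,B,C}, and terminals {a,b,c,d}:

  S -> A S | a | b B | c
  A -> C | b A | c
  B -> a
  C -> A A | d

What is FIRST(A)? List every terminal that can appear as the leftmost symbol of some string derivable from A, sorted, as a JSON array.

FIRST sets, iterate to fixpoint:
iter 1:
  A via A→b A: +{b}
  A via A→c: +{c}
  B via B→a: +{a}
  C via C→A A: +{b,c}
  C via C→d: +{d}
  S via S→A S: +{b,c}
  S via S→a: +{a}
  FIRST(S)={a,b,c}  FIRST(A)={b,c}  FIRST(B)={a}  FIRST(C)={b,c,d}
iter 2:
  A via A→C: +{d}
  S via S→A S: +{d}
  FIRST(S)={a,b,c,d}  FIRST(A)={b,c,d}  FIRST(B)={a}  FIRST(C)={b,c,d}
iter 3: (no change)
  FIRST(S)={a,b,c,d}  FIRST(A)={b,c,d}  FIRST(B)={a}  FIRST(C)={b,c,d}

FIRST(A) = ["b", "c", "d"]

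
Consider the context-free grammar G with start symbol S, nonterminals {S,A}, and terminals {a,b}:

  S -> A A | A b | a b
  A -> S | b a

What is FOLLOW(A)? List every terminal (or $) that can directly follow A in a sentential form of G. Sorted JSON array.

Compute FIRST by fixpoint:
round 1:
  A via A→b a: +{b}
  S via S→A A: +{b}
  S via S→a b: +{a}
  S: {a,b}  A: {b}
round 2:
  A via A→S: +{a}
  S: {a,b}  A: {a,b}
round 3: (stable)
  S: {a,b}  A: {a,b}

FOLLOW iteration:
initialize: $ ∈ FOLLOW(S)
round 1:
  S→A A: FOLLOW(A) ⊇ FIRST(A) = {a,b}; new: +{a,b}
  S→A A: FOLLOW(A) ⊇ FOLLOW(S) ⊇ {$}; new: +{$}
  S: {$}  A: {$,a,b}
round 2:
  A→S: FOLLOW(S) ⊇ FOLLOW(A) ⊇ {$,a,b}; new: +{a,b}
  S: {$,a,b}  A: {$,a,b}
round 3: (no change)
  S: {$,a,b}  A: {$,a,b}

FOLLOW(A) = ["$", "a", "b"]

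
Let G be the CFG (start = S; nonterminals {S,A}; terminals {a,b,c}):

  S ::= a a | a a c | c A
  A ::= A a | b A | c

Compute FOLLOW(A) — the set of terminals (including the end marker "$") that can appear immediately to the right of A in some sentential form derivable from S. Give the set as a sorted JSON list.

FIRST iteration:
pass 1:
  A via A→b A: +{b}
  A via A→c: +{c}
  S via S→a a: +{a}
  S via S→c A: +{c}
  FIRST(S)={a,c}  FIRST(A)={b,c}
pass 2: done
  FIRST(S)={a,c}  FIRST(A)={b,c}

FOLLOW sets:
FOLLOW(S) := {$}
[1]
  A→A a: FOLLOW(A) ⊇ FIRST(a) = {a}; new: +{a}
  S→c A: FOLLOW(A) ⊇ FOLLOW(S) ⊇ {$}; new: +{$}
  FOLLOW(S)={$}  FOLLOW(A)={$,a}
[2] — fixpoint
  FOLLOW(S)={$}  FOLLOW(A)={$,a}

FOLLOW(A) = ["$", "a"]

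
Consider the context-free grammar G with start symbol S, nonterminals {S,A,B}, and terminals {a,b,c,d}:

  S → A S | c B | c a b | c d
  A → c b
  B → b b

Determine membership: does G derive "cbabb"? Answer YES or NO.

CNF form of G:
  S -> A S | T0 B | T0 T3 | T0 X4
  A -> T0 T1
  B -> T1 T1
  T0 -> c
  T1 -> b
  T2 -> a
  T3 -> d
  X4 -> T2 T1

CYK table (by increasing span):
  cell(0,0) c: {T0}  orig:{}
  cell(1,1) b: {T1}  orig:{}
  cell(2,2) a: {T2}  orig:{}
  cell(3,3) b: {T1}  orig:{}
  cell(4,4) b: {T1}  orig:{}
  cell(0,1) cb: {A}
  cell(1,2) ba: ∅
  cell(2,3) ab: {X4}  orig:{}
  cell(3,4) bb: {B}
  cell(0,2) cba: ∅
  cell(1,3) bab: ∅
  cell(2,4) abb: ∅
  cell(0,3) cbab: ∅
  cell(1,4) babb: ∅
  cell(0,4) cbabb: ∅

S ∉ T[0,4] ⇒ NO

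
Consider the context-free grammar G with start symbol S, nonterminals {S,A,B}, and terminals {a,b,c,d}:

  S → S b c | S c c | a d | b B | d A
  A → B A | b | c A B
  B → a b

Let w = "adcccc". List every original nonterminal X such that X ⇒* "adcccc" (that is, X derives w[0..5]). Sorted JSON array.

CNF form of G:
  S -> S X5 | S X6 | T1 T3 | T2 B | T3 A
  A -> B A | T0 X4 | b
  B -> T1 T2
  T0 -> c
  T1 -> a
  T2 -> b
  T3 -> d
  X4 -> A B
  X5 -> T2 T0
  X6 -> T0 T0

CYK fill, restricted to cells inside w[0..5]:
  cell(0,0) a: {T1}  orig:{}
  cell(1,1) d: {T3}  orig:{}
  cell(2,2) c: {T0}  orig:{}
  cell(3,3) c: {T0}  orig:{}
  cell(4,4) c: {T0}  orig:{}
  cell(5,5) c: {T0}  orig:{}
  cell(0,1) ad: {S}
  cell(1,2) dc: ∅
  cell(2,3) cc: {X6}  orig:{}
  cell(3,4) cc: {X6}  orig:{}
  cell(4,5) cc: {X6}  orig:{}
  cell(0,2) adc: ∅
  cell(1,3) dcc: ∅
  cell(2,4) ccc: ∅
  cell(3,5) ccc: ∅
  cell(0,3) adcc: {S}
  cell(1,4) dccc: ∅
  cell(2,5) cccc: ∅
  cell(0,4) adccc: ∅
  cell(1,5) dcccc: ∅
  cell(0,5) adcccc: {S}

Original NTs in T[0,5] deriving "adcccc": ["S"]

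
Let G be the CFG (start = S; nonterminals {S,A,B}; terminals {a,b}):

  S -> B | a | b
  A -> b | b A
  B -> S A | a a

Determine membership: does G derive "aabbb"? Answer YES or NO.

CNF form of G:
  S -> S A | T1 T1 | a | b
  A -> T0 A | b
  B -> S A | T1 T1
  T0 -> b
  T1 -> a

Fill CYK table bottom-up:
  T[0,0] 'a' = {S,T1}  orig:{S}
  T[1,1] 'a' = {S,T1}  orig:{S}
  T[2,2] 'b' = {A,S,T0}  orig:{A,S}
  T[3,3] 'b' = {A,S,T0}  orig:{A,S}
  T[4,4] 'b' = {A,S,T0}  orig:{A,S}
  T[0,1] 'aa' = {B,S}
  T[1,2] 'ab' = {B,S}
  T[2,3] 'bb' = {A,B,S}
  T[3,4] 'bb' = {A,B,S}
  T[0,2] 'aab' = {B,S}
  T[1,3] 'abb' = {B,S}
  T[2,4] 'bbb' = {A,B,S}
  T[0,3] 'aabb' = {B,S}
  T[1,4] 'abbb' = {B,S}
  T[0,4] 'aabbb' = {B,S}

S ∈ T[0,4] ⇒ YES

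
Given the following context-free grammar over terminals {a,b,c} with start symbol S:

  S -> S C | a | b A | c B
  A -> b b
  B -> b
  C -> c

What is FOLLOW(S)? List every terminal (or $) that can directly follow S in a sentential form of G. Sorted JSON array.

FIRST iteration:
pass 1:
  A via A→b b: +{b}
  B via B→b: +{b}
  C via C→c: +{c}
  S via S→a: +{a}
  S via S→b A: +{b}
  S via S→c B: +{c}
  FIRST[S]={a,b,c}  FIRST[A]={b}  FIRST[B]={b}  FIRST[C]={c}
pass 2: (no change)
  FIRST[S]={a,b,c}  FIRST[A]={b}  FIRST[B]={b}  FIRST[C]={c}

FOLLOW iteration:
FOLLOW(S) := {$}
[1]
  S→S C: FOLLOW(S) ⊇ FIRST(C) = {c}; new: +{c}
  S→S C: FOLLOW(C) ⊇ FOLLOW(S) ⊇ {$,c}; new: +{$,c}
  S→b A: FOLLOW(A) ⊇ FOLLOW(S) ⊇ {$,c}; new: +{$,c}
  S→c B: FOLLOW(B) ⊇ FOLLOW(S) ⊇ {$,c}; new: +{$,c}
  FOLLOW[S]={$,c}  FOLLOW[A]={$,c}  FOLLOW[B]={$,c}  FOLLOW[C]={$,c}
[2] (no change)
  FOLLOW[S]={$,c}  FOLLOW[A]={$,c}  FOLLOW[B]={$,c}  FOLLOW[C]={$,c}

FOLLOW(S) = ["$", "c"]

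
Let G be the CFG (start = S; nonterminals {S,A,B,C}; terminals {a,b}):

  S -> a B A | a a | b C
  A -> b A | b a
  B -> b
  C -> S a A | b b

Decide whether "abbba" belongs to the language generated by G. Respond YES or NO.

Convert to CNF:
  S -> T0 C | T1 T1 | T1 X3
  A -> T0 A | T0 T1
  B -> b
  C -> S X2 | T0 T0
  T0 -> b
  T1 -> a
  X2 -> T1 A
  X3 -> B A

CYK table (by increasing span):
  [0..0]={T1}  "a"  orig:{}
  [1..1]={B,T0}  "b"  orig:{B}
  [2..2]={B,T0}  "b"  orig:{B}
  [3..3]={B,T0}  "b"  orig:{B}
  [4..4]={T1}  "a"  orig:{}
  [0..1]=∅  "ab"
  [1..2]={C}  "bb"
  [2..3]={C}  "bb"
  [3..4]={A}  "ba"
  [0..2]=∅  "abb"
  [1..3]={S}  "bbb"
  [2..4]={A,X3}  "bba"  orig:{A}
  [0..3]=∅  "abbb"
  [1..4]={A,X3}  "bbba"  orig:{A}
  [0..4]={S,X2}  "abbba"  orig:{S}

S ∈ T[0,4] ⇒ YES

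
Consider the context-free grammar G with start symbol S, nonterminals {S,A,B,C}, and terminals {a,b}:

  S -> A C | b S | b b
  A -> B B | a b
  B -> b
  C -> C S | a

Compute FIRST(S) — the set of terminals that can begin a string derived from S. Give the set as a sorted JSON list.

FIRST sets, iterate to fixpoint:
pass 1:
  A via A→a b: +{a}
  B via B→b: +{b}
  C via C→a: +{a}
  S via S→A C: +{a}
  S via S→b S: +{b}
  FIRST(S)={a,b}  FIRST(A)={a}  FIRST(B)={b}  FIRST(C)={a}
pass 2:
  A via A→B B: +{b}
  FIRST(S)={a,b}  FIRST(A)={a,b}  FIRST(B)={b}  FIRST(C)={a}
pass 3: (stable)
  FIRST(S)={a,b}  FIRST(A)={a,b}  FIRST(B)={b}  FIRST(C)={a}

FIRST(S) = ["a", "b"]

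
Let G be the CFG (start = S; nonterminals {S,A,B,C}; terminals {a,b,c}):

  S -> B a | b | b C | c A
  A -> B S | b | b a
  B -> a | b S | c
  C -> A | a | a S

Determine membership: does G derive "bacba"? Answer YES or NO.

CNF form of G:
  S -> B T1 | T0 C | T2 A | b
  A -> B S | T0 T1 | b
  B -> T0 S | a | c
  C -> B S | T0 T1 | T1 S | a | b
  T0 -> b
  T1 -> a
  T2 -> c

CYK fill:
  T[0,0] 'b' = {A,C,S,T0}  orig:{A,C,S}
  T[1,1] 'a' = {B,C,T1}  orig:{B,C}
  T[2,2] 'c' = {B,T2}  orig:{B}
  T[3,3] 'b' = {A,C,S,T0}  orig:{A,C,S}
  T[4,4] 'a' = {B,C,T1}  orig:{B,C}
  T[0,1] 'ba' = {A,C,S}
  T[1,2] 'ac' = ∅
  T[2,3] 'cb' = {A,C,S}
  T[3,4] 'ba' = {A,C,S}
  T[0,2] 'bac' = ∅
  T[1,3] 'acb' = {A,C}
  T[2,4] 'cba' = {A,C,S}
  T[0,3] 'bacb' = {S}
  T[1,4] 'acba' = {A,C}
  T[0,4] 'bacba' = {S}

S ∈ T[0,4] ⇒ YES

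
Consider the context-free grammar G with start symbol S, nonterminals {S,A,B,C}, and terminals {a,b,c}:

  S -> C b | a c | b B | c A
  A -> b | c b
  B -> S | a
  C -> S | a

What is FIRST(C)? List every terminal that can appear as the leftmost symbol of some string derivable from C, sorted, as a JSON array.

FIRST sets, iterate to fixpoint:
[1]
  A via A→b: +{b}
  A via A→c b: +{c}
  B via B→a: +{a}
  C via C→a: +{a}
  S via S→C b: +{a}
  S via S→b B: +{b}
  S via S→c A: +{c}
  S: {a,b,c}  A: {b,c}  B: {a}  C: {a}
[2]
  B via B→S: +{b,c}
  C via C→S: +{b,c}
  S: {a,b,c}  A: {b,c}  B: {a,b,c}  C: {a,b,c}
[3] — fixpoint
  S: {a,b,c}  A: {b,c}  B: {a,b,c}  C: {a,b,c}

FIRST(C) = ["a", "b", "c"]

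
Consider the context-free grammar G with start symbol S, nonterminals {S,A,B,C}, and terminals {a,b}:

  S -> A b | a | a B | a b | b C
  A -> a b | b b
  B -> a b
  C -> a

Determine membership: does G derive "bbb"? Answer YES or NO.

Convert to CNF:
  S -> A T1 | T0 B | T0 T1 | T1 C | a
  A -> T0 T1 | T1 T1
  B -> T0 T1
  C -> a
  T0 -> a
  T1 -> b

Fill CYK table bottom-up:
  [0..0]={T1}  "b"  orig:{}
  [1..1]={T1}  "b"  orig:{}
  [2..2]={T1}  "b"  orig:{}
  [0..1]={A}  "bb"
  [1..2]={A}  "bb"
  [0..2]={S}  "bbb"

S ∈ T[0,2] ⇒ YES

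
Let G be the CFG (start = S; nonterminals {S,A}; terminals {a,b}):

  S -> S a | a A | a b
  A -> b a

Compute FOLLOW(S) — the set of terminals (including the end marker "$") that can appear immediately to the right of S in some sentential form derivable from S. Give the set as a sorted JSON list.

FIRST iteration:
pass 1:
  A via A→b a: +{b}
  S via S→a A: +{a}
  FIRST[S]={a}  FIRST[A]={b}
pass 2: done
  FIRST[S]={a}  FIRST[A]={b}

FOLLOW iteration:
initialize: $ ∈ FOLLOW(S)
iter 1:
  S→S a: FOLLOW(S) ⊇ FIRST(a) = {a}; new: +{a}
  S→a A: FOLLOW(A) ⊇ FOLLOW(S) ⊇ {$,a}; new: +{$,a}
  S: {$,a}  A: {$,a}
iter 2: — fixpoint
  S: {$,a}  A: {$,a}

FOLLOW(S) = ["$", "a"]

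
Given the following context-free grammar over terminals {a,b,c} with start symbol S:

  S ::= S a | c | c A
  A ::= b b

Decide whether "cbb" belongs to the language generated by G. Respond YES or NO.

CNF form of G:
  S -> S T1 | T2 A | c
  A -> T0 T0
  T0 -> b
  T1 -> a
  T2 -> c

CYK table (by increasing span):
  [0..0]={S,T2}  "c"  orig:{S}
  [1..1]={T0}  "b"  orig:{}
  [2..2]={T0}  "b"  orig:{}
  [0..1]=∅  "cb"
  [1..2]={A}  "bb"
  [0..2]={S}  "cbb"

S ∈ T[0,2] ⇒ YES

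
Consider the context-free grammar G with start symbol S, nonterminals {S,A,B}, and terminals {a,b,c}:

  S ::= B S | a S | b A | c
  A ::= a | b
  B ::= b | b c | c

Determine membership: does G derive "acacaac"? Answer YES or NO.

CNF form of G:
  S -> B S | T0 A | T2 S | c
  A -> a | b
  B -> T0 T1 | b | c
  T0 -> b
  T1 -> c
  T2 -> a

CYK fill:
  cell(0,0) a: {A,T2}  orig:{A}
  cell(1,1) c: {B,S,T1}  orig:{B,S}
  cell(2,2) a: {A,T2}  orig:{A}
  cell(3,3) c: {B,S,T1}  orig:{B,S}
  cell(4,4) a: {A,T2}  orig:{A}
  cell(5,5) a: {A,T2}  orig:{A}
  cell(6,6) c: {B,S,T1}  orig:{B,S}
  cell(0,1) ac: {S}
  cell(1,2) ca: ∅
  cell(2,3) ac: {S}
  cell(3,4) ca: ∅
  cell(4,5) aa: ∅
  cell(5,6) ac: {S}
  cell(0,2) aca: ∅
  cell(1,3) cac: {S}
  cell(2,4) aca: ∅
  cell(3,5) caa: ∅
  cell(4,6) aac: {S}
  cell(0,3) acac: {S}
  cell(1,4) caca: ∅
  cell(2,5) acaa: ∅
  cell(3,6) caac: {S}
  cell(0,4) acaca: ∅
  cell(1,5) cacaa: ∅
  cell(2,6) acaac: {S}
  cell(0,5) acacaa: ∅
  cell(1,6) cacaac: {S}
  cell(0,6) acacaac: {S}

S ∈ T[0,6] ⇒ YES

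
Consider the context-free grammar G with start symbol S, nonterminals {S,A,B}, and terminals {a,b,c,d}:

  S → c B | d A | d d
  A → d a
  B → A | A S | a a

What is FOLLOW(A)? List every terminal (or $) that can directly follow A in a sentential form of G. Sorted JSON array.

FIRST iteration:
[1]
  A via A→d a: +{d}
  B via B→A: +{d}
  B via B→a a: +{a}
  S via S→c B: +{c}
  S via S→d A: +{d}
  FIRST[S]={c,d}  FIRST[A]={d}  FIRST[B]={a,d}
[2] — fixpoint
  FIRST[S]={c,d}  FIRST[A]={d}  FIRST[B]={a,d}

FOLLOW sets:
initialize: $ ∈ FOLLOW(S)
round 1:
  B→A S: FOLLOW(A) ⊇ FIRST(S) = {c,d}; new: +{c,d}
  S→c B: FOLLOW(B) ⊇ FOLLOW(S) ⊇ {$}; new: +{$}
  S→d A: FOLLOW(A) ⊇ FOLLOW(S) ⊇ {$}; new: +{$}
  FOLLOW[S]={$}  FOLLOW[A]={$,c,d}  FOLLOW[B]={$}
round 2: (no change)
  FOLLOW[S]={$}  FOLLOW[A]={$,c,d}  FOLLOW[B]={$}

FOLLOW(A) = ["$", "c", "d"]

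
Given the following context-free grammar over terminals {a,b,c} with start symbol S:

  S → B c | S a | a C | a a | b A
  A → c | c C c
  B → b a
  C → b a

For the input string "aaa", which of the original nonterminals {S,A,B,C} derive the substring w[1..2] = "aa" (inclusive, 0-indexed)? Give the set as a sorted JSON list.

CNF form of G:
  S -> B T0 | S T2 | T1 A | T2 C | T2 T2
  A -> T0 X3 | c
  B -> T1 T2
  C -> T1 T2
  T0 -> c
  T1 -> b
  T2 -> a
  X3 -> C T0

Fill CYK table bottom-up, restricted to cells inside w[1..2]:
  T[1,1] 'a' = {T2}  orig:{}
  T[2,2] 'a' = {T2}  orig:{}
  T[1,2] 'aa' = {S}

Original NTs in T[1,2] deriving "aa": ["S"]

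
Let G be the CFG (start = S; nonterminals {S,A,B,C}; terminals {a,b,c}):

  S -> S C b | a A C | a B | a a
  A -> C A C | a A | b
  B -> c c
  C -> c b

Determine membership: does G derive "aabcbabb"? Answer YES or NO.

CNF form of G:
  S -> S X4 | T0 B | T0 T0 | T0 X5
  A -> C X3 | T0 A | b
  B -> T1 T1
  C -> T1 T2
  T0 -> a
  T1 -> c
  T2 -> b
  X3 -> A C
  X4 -> C T2
  X5 -> A C

Fill CYK table bottom-up:
  cell(0,0) a: {T0}  orig:{}
  cell(1,1) a: {T0}  orig:{}
  cell(2,2) b: {A,T2}  orig:{A}
  cell(3,3) c: {T1}  orig:{}
  cell(4,4) b: {A,T2}  orig:{A}
  cell(5,5) a: {T0}  orig:{}
  cell(6,6) b: {A,T2}  orig:{A}
  cell(7,7) b: {A,T2}  orig:{A}
  cell(0,1) aa: {S}
  cell(1,2) ab: {A}
  cell(2,3) bc: ∅
  cell(3,4) cb: {C}
  cell(4,5) ba: ∅
  cell(5,6) ab: {A}
  cell(6,7) bb: ∅
  cell(0,2) aab: {A}
  cell(1,3) abc: ∅
  cell(2,4) bcb: {X3,X5}  orig:{}
  cell(3,5) cba: ∅
  cell(4,6) bab: ∅
  cell(5,7) abb: ∅
  cell(0,3) aabc: ∅
  cell(1,4) abcb: {S,X3,X5}  orig:{S}
  cell(2,5) bcba: ∅
  cell(3,6) cbab: ∅
  cell(4,7) babb: ∅
  cell(0,4) aabcb: {S,X3,X5}  orig:{S}
  cell(1,5) abcba: ∅
  cell(2,6) bcbab: ∅
  cell(3,7) cbabb: ∅
  cell(0,5) aabcba: ∅
  cell(1,6) abcbab: ∅
  cell(2,7) bcbabb: ∅
  cell(0,6) aabcbab: ∅
  cell(1,7) abcbabb: ∅
  cell(0,7) aabcbabb: ∅

S ∉ T[0,7] ⇒ NO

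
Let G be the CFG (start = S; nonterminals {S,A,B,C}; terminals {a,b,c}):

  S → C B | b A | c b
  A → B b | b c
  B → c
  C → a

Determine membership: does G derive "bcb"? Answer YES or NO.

CNF form of G:
  S -> C B | T0 A | T1 T0
  A -> B T0 | T0 T1
  B -> c
  C -> a
  T0 -> b
  T1 -> c

Fill CYK table bottom-up:
  cell(0,0) b: {T0}  orig:{}
  cell(1,1) c: {B,T1}  orig:{B}
  cell(2,2) b: {T0}  orig:{}
  cell(0,1) bc: {A}
  cell(1,2) cb: {A,S}
  cell(0,2) bcb: {S}

S ∈ T[0,2] ⇒ YES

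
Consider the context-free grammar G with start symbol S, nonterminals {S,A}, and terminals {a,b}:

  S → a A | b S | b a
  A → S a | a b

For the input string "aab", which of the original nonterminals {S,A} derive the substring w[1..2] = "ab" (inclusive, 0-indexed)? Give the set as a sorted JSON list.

Convert to CNF:
  S -> T0 A | T1 S | T1 T0
  A -> S T0 | T0 T1
  T0 -> a
  T1 -> b

CYK fill, restricted to cells inside w[1..2]:
  [1..1]={T0}  "a"  orig:{}
  [2..2]={T1}  "b"  orig:{}
  [1..2]={A}  "ab"

Original NTs in T[1,2] deriving "ab": ["A"]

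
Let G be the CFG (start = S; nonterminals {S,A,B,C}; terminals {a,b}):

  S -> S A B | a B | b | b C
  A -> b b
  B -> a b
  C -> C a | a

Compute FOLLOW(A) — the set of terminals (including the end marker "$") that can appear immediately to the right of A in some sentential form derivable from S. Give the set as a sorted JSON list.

FIRST sets, iterate to fixpoint:
round 1:
  A via A→b b: +{b}
  B via B→a b: +{a}
  C via C→a: +{a}
  S via S→a B: +{a}
  S via S→b: +{b}
  S: {a,b}  A: {b}  B: {a}  C: {a}
round 2: (stable)
  S: {a,b}  A: {b}  B: {a}  C: {a}

FOLLOW iteration:
FOLLOW(S) := {$}
[1]
  C→C a: FOLLOW(C) ⊇ FIRST(a) = {a}; new: +{a}
  S→S A B: FOLLOW(S) ⊇ FIRST(A) = {b}; new: +{b}
  S→S A B: FOLLOW(A) ⊇ FIRST(B) = {a}; new: +{a}
  S→S A B: FOLLOW(B) ⊇ FOLLOW(S) ⊇ {$,b}; new: +{$,b}
  S→b C: FOLLOW(C) ⊇ FOLLOW(S) ⊇ {$,b}; new: +{$,b}
  S: {$,b}  A: {a}  B: {$,b}  C: {$,a,b}
[2] done
  S: {$,b}  A: {a}  B: {$,b}  C: {$,a,b}

FOLLOW(A) = ["a"]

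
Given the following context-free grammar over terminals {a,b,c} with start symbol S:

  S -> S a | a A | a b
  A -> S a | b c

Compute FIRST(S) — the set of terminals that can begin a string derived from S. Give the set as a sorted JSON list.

FIRST iteration:
round 1:
  A via A→b c: +{b}
  S via S→a A: +{a}
  FIRST[S]={a}  FIRST[A]={b}
round 2:
  A via A→S a: +{a}
  FIRST[S]={a}  FIRST[A]={a,b}
round 3: done
  FIRST[S]={a}  FIRST[A]={a,b}

FIRST(S) = ["a"]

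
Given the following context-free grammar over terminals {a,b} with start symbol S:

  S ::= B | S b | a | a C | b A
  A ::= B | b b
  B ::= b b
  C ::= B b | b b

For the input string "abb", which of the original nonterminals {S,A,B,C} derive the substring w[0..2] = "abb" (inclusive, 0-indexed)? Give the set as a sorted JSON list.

Convert to CNF:
  S -> S T0 | T0 A | T0 T0 | T1 C | a
  A -> T0 T0
  B -> T0 T0
  C -> B T0 | T0 T0
  T0 -> b
  T1 -> a

CYK table (by increasing span) (cells [i..j] with 0 ≤ i ≤ j ≤ 2 only):
  cell(0,0) a: {S,T1}  orig:{S}
  cell(1,1) b: {T0}  orig:{}
  cell(2,2) b: {T0}  orig:{}
  cell(0,1) ab: {S}
  cell(1,2) bb: {A,B,C,S}
  cell(0,2) abb: {S}

Original NTs in T[0,2] deriving "abb": ["S"]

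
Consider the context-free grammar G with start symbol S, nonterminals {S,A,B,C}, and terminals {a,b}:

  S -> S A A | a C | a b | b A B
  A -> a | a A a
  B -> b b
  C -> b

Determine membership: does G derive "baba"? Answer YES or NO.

CNF form of G:
  S -> S X3 | T0 C | T0 T1 | T1 X4
  A -> T0 X2 | a
  B -> T1 T1
  C -> b
  T0 -> a
  T1 -> b
  X2 -> A T0
  X3 -> A A
  X4 -> A B

CYK table (by increasing span):
  [0..0]={C,T1}  "b"  orig:{C}
  [1..1]={A,T0}  "a"  orig:{A}
  [2..2]={C,T1}  "b"  orig:{C}
  [3..3]={A,T0}  "a"  orig:{A}
  [0..1]=∅  "ba"
  [1..2]={S}  "ab"
  [2..3]=∅  "ba"
  [0..2]=∅  "bab"
  [1..3]=∅  "aba"
  [0..3]=∅  "baba"

S ∉ T[0,3] ⇒ NO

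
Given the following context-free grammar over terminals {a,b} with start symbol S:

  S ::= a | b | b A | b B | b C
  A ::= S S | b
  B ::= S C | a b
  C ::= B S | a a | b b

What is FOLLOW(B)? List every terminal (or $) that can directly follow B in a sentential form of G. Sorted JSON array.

Compute FIRST by fixpoint:
round 1:
  A via A→b: +{b}
  B via B→a b: +{a}
  C via C→B S: +{a}
  C via C→b b: +{b}
  S via S→a: +{a}
  S via S→b: +{b}
  FIRST[S]={a,b}  FIRST[A]={b}  FIRST[B]={a}  FIRST[C]={a,b}
round 2:
  A via A→S S: +{a}
  B via B→S C: +{b}
  FIRST[S]={a,b}  FIRST[A]={a,b}  FIRST[B]={a,b}  FIRST[C]={a,b}
round 3: done
  FIRST[S]={a,b}  FIRST[A]={a,b}  FIRST[B]={a,b}  FIRST[C]={a,b}

Compute FOLLOW by fixpoint:
initialize: $ ∈ FOLLOW(S)
pass 1:
  A→S S: FOLLOW(S) ⊇ FIRST(S) = {a,b}; new: +{a,b}
  C→B S: FOLLOW(B) ⊇ FIRST(S) = {a,b}; new: +{a,b}
  S→b A: FOLLOW(A) ⊇ FOLLOW(S) ⊇ {$,a,b}; new: +{$,a,b}
  S→b B: FOLLOW(B) ⊇ FOLLOW(S) ⊇ {$,a,b}; new: +{$}
  S→b C: FOLLOW(C) ⊇ FOLLOW(S) ⊇ {$,a,b}; new: +{$,a,b}
  FOLLOW(S)={$,a,b}  FOLLOW(A)={$,a,b}  FOLLOW(B)={$,a,b}  FOLLOW(C)={$,a,b}
pass 2: (no change)
  FOLLOW(S)={$,a,b}  FOLLOW(A)={$,a,b}  FOLLOW(B)={$,a,b}  FOLLOW(C)={$,a,b}

FOLLOW(B) = ["$", "a", "b"]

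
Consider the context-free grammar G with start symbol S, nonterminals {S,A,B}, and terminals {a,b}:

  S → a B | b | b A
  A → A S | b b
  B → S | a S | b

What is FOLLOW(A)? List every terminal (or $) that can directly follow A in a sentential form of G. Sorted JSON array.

Compute FIRST by fixpoint:
[1]
  A via A→b b: +{b}
  B via B→a S: +{a}
  B via B→b: +{b}
  S via S→a B: +{a}
  S via S→b: +{b}
  S: {a,b}  A: {b}  B: {a,b}
[2] — fixpoint
  S: {a,b}  A: {b}  B: {a,b}

FOLLOW iteration:
initialize: $ ∈ FOLLOW(S)
round 1:
  A→A S: FOLLOW(A) ⊇ FIRST(S) = {a,b}; new: +{a,b}
  A→A S: FOLLOW(S) ⊇ FOLLOW(A) ⊇ {a,b}; new: +{a,b}
  S→a B: FOLLOW(B) ⊇ FOLLOW(S) ⊇ {$,a,b}; new: +{$,a,b}
  S→b A: FOLLOW(A) ⊇ FOLLOW(S) ⊇ {$,a,b}; new: +{$}
  FOLLOW[S]={$,a,b}  FOLLOW[A]={$,a,b}  FOLLOW[B]={$,a,b}
round 2: (no change)
  FOLLOW[S]={$,a,b}  FOLLOW[A]={$,a,b}  FOLLOW[B]={$,a,b}

FOLLOW(A) = ["$", "a", "b"]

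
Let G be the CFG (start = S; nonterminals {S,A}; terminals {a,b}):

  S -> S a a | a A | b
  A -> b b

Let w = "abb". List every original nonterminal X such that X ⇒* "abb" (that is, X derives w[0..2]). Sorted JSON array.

Convert to CNF:
  S -> S X2 | T1 A | b
  A -> T0 T0
  T0 -> b
  T1 -> a
  X2 -> T1 T1

CYK table (by increasing span) — only the sub-triangle for w[0..2]:
  cell(0,0) a: {T1}  orig:{}
  cell(1,1) b: {S,T0}  orig:{S}
  cell(2,2) b: {S,T0}  orig:{S}
  cell(0,1) ab: ∅
  cell(1,2) bb: {A}
  cell(0,2) abb: {S}

Original NTs in T[0,2] deriving "abb": ["S"]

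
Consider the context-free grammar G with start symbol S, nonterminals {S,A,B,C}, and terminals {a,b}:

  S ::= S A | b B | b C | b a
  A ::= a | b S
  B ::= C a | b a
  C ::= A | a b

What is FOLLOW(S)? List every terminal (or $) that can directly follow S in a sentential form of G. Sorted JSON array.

FIRST iteration:
round 1:
  A via A→a: +{a}
  A via A→b S: +{b}
  B via B→b a: +{b}
  C via C→A: +{a,b}
  S via S→b B: +{b}
  FIRST[S]={b}  FIRST[A]={a,b}  FIRST[B]={b}  FIRST[C]={a,b}
round 2:
  B via B→C a: +{a}
  FIRST[S]={b}  FIRST[A]={a,b}  FIRST[B]={a,b}  FIRST[C]={a,b}
round 3: done
  FIRST[S]={b}  FIRST[A]={a,b}  FIRST[B]={a,b}  FIRST[C]={a,b}

FOLLOW sets:
seed FOLLOW(S) with $
[1]
  B→C a: FOLLOW(C) ⊇ FIRST(a) = {a}; new: +{a}
  C→A: FOLLOW(A) ⊇ FOLLOW(C) ⊇ {a}; new: +{a}
  S→S A: FOLLOW(S) ⊇ FIRST(A) = {a,b}; new: +{a,b}
  S→S A: FOLLOW(A) ⊇ FOLLOW(S) ⊇ {$,a,b}; new: +{$,b}
  S→b B: FOLLOW(B) ⊇ FOLLOW(S) ⊇ {$,a,b}; new: +{$,a,b}
  S→b C: FOLLOW(C) ⊇ FOLLOW(S) ⊇ {$,a,b}; new: +{$,b}
  S: {$,a,b}  A: {$,a,b}  B: {$,a,b}  C: {$,a,b}
[2] (stable)
  S: {$,a,b}  A: {$,a,b}  B: {$,a,b}  C: {$,a,b}

FOLLOW(S) = ["$", "a", "b"]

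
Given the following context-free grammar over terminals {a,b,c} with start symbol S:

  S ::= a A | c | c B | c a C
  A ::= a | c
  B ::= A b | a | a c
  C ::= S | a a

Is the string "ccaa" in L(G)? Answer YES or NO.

Convert to CNF:
  S -> T1 A | T2 B | T2 X4 | c
  A -> a | c
  B -> A T0 | T1 T2 | a
  C -> T1 A | T1 T1 | T2 B | T2 X3 | c
  T0 -> b
  T1 -> a
  T2 -> c
  X3 -> T1 C
  X4 -> T1 C

CYK fill:
  T[0,0] 'c' = {A,C,S,T2}  orig:{A,C,S}
  T[1,1] 'c' = {A,C,S,T2}  orig:{A,C,S}
  T[2,2] 'a' = {A,B,T1}  orig:{A,B}
  T[3,3] 'a' = {A,B,T1}  orig:{A,B}
  T[0,1] 'cc' = ∅
  T[1,2] 'ca' = {C,S}
  T[2,3] 'aa' = {C,S}
  T[0,2] 'cca' = ∅
  T[1,3] 'caa' = ∅
  T[0,3] 'ccaa' = ∅

S ∉ T[0,3] ⇒ NO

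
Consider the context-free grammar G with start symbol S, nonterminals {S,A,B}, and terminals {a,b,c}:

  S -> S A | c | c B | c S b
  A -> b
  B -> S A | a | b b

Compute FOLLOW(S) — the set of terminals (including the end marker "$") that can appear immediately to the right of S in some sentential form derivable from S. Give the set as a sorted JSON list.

FIRST sets, iterate to fixpoint:
round 1:
  A via A→b: +{b}
  B via B→a: +{a}
  B via B→b b: +{b}
  S via S→c: +{c}
  FIRST(S)={c}  FIRST(A)={b}  FIRST(B)={a,b}
round 2:
  B via B→S A: +{c}
  FIRST(S)={c}  FIRST(A)={b}  FIRST(B)={a,b,c}
round 3: done
  FIRST(S)={c}  FIRST(A)={b}  FIRST(B)={a,b,c}

FOLLOW iteration:
initialize: $ ∈ FOLLOW(S)
round 1:
  B→S A: FOLLOW(S) ⊇ FIRST(A) = {b}; new: +{b}
  S→S A: FOLLOW(A) ⊇ FOLLOW(S) ⊇ {$,b}; new: +{$,b}
  S→c B: FOLLOW(B) ⊇ FOLLOW(S) ⊇ {$,b}; new: +{$,b}
  FOLLOW[S]={$,b}  FOLLOW[A]={$,b}  FOLLOW[B]={$,b}
round 2: (no change)
  FOLLOW[S]={$,b}  FOLLOW[A]={$,b}  FOLLOW[B]={$,b}

FOLLOW(S) = ["$", "b"]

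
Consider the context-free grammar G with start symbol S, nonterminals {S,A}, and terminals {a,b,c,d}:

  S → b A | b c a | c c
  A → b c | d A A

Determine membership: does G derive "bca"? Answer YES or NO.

CNF form of G:
  S -> T0 A | T0 X5 | T1 T1
  A -> T0 T1 | T2 X4
  T0 -> b
  T1 -> c
  T2 -> d
  T3 -> a
  X4 -> A A
  X5 -> T1 T3

CYK fill:
  T[0,0] 'b' = {T0}  orig:{}
  T[1,1] 'c' = {T1}  orig:{}
  T[2,2] 'a' = {T3}  orig:{}
  T[0,1] 'bc' = {A}
  T[1,2] 'ca' = {X5}  orig:{}
  T[0,2] 'bca' = {S}

S ∈ T[0,2] ⇒ YES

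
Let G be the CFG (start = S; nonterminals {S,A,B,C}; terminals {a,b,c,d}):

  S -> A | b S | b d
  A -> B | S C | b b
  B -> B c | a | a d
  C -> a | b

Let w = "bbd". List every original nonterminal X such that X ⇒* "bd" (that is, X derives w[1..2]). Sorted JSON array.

CNF form of G:
  S -> B T0 | S C | T1 T2 | T3 S | T3 T2 | T3 T3 | a
  A -> B T0 | S C | T1 T2 | T3 T3 | a
  B -> B T0 | T1 T2 | a
  C -> a | b
  T0 -> c
  T1 -> a
  T2 -> d
  T3 -> b

CYK table (by increasing span) — only the sub-triangle for w[1..2]:
  [1..1]={C,T3}  "b"  orig:{C}
  [2..2]={T2}  "d"  orig:{}
  [1..2]={S}  "bd"

Original NTs in T[1,2] deriving "bd": ["S"]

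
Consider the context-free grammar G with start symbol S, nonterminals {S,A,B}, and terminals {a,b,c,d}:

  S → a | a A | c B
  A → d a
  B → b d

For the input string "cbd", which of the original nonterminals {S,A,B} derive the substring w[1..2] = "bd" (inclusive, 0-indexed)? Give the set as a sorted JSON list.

CNF form of G:
  S -> T1 A | T3 B | a
  A -> T0 T1
  B -> T2 T0
  T0 -> d
  T1 -> a
  T2 -> b
  T3 -> c

CYK table (by increasing span), restricted to cells inside w[1..2]:
  T[1,1] 'b' = {T2}  orig:{}
  T[2,2] 'd' = {T0}  orig:{}
  T[1,2] 'bd' = {B}

Original NTs in T[1,2] deriving "bd": ["B"]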